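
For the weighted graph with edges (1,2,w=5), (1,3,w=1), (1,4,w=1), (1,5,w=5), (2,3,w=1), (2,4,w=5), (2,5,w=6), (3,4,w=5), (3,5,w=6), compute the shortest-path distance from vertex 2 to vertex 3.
1 (path: 2 -> 3; weights 1 = 1)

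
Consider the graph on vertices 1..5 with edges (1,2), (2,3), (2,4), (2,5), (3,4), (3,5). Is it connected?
Yes (BFS from 1 visits [1, 2, 3, 4, 5] — all 5 vertices reached)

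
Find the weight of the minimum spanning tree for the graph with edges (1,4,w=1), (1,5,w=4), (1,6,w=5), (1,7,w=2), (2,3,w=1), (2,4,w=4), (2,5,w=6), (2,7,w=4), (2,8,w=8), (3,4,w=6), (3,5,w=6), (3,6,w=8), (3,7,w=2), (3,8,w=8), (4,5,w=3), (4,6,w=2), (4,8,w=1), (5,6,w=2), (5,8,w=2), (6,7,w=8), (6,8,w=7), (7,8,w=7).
11 (MST edges: (1,4,w=1), (1,7,w=2), (2,3,w=1), (3,7,w=2), (4,6,w=2), (4,8,w=1), (5,6,w=2); sum of weights 1 + 2 + 1 + 2 + 2 + 1 + 2 = 11)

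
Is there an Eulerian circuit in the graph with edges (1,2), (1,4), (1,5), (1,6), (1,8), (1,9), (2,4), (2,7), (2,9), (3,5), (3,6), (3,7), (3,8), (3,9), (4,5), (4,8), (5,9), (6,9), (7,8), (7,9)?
No (2 vertices have odd degree: {3, 6}; Eulerian circuit requires 0)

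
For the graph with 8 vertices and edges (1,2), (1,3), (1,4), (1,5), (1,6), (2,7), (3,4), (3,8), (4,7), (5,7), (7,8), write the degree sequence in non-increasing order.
[5, 4, 3, 3, 2, 2, 2, 1] (degrees: deg(1)=5, deg(2)=2, deg(3)=3, deg(4)=3, deg(5)=2, deg(6)=1, deg(7)=4, deg(8)=2)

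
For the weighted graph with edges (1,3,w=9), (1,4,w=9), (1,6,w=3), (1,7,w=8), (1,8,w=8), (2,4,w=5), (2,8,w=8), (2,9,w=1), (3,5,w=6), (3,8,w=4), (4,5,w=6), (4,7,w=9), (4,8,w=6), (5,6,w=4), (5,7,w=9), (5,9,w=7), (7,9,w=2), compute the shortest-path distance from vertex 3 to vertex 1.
9 (path: 3 -> 1; weights 9 = 9)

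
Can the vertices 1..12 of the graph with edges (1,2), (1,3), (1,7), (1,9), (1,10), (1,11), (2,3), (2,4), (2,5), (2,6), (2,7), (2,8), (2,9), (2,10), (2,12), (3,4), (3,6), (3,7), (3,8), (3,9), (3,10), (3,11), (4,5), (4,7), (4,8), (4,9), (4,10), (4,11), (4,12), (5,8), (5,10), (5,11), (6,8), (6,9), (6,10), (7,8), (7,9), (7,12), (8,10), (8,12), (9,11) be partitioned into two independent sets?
No (odd cycle of length 3: 2 -> 1 -> 7 -> 2)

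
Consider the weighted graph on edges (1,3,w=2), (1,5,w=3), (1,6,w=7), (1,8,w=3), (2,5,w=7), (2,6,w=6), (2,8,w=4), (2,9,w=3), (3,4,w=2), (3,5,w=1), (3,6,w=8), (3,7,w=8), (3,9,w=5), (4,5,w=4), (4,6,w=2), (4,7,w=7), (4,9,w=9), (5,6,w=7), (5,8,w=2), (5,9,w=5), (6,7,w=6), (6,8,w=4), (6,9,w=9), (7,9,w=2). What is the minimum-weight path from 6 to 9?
8 (path: 6 -> 7 -> 9; weights 6 + 2 = 8)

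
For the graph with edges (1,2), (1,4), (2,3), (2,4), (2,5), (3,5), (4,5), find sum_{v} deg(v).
14 (handshake: sum of degrees = 2|E| = 2 x 7 = 14)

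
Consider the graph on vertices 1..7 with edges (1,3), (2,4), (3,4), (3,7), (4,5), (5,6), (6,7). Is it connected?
Yes (BFS from 1 visits [1, 3, 4, 7, 2, 5, 6] — all 7 vertices reached)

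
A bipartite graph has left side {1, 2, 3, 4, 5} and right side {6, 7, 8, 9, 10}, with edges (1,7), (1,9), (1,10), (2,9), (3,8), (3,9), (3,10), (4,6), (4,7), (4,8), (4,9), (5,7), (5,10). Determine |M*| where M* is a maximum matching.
5 (matching: (1,10), (2,9), (3,8), (4,6), (5,7); upper bound min(|L|,|R|) = min(5,5) = 5)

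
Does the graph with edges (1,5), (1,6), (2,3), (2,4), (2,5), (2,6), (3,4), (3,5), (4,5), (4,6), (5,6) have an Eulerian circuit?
No (2 vertices have odd degree: {3, 5}; Eulerian circuit requires 0)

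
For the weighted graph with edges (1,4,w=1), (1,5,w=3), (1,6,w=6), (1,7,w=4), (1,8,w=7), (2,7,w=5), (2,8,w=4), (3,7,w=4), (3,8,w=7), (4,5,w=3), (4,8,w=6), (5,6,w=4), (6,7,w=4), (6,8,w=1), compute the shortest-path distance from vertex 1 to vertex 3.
8 (path: 1 -> 7 -> 3; weights 4 + 4 = 8)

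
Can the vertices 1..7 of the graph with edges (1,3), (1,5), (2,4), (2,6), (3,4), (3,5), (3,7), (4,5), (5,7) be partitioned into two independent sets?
No (odd cycle of length 3: 5 -> 1 -> 3 -> 5)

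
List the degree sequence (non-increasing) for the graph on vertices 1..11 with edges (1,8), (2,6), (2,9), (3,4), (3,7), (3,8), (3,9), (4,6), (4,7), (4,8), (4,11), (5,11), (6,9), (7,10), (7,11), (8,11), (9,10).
[5, 4, 4, 4, 4, 4, 3, 2, 2, 1, 1] (degrees: deg(1)=1, deg(2)=2, deg(3)=4, deg(4)=5, deg(5)=1, deg(6)=3, deg(7)=4, deg(8)=4, deg(9)=4, deg(10)=2, deg(11)=4)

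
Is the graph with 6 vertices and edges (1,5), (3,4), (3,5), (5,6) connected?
No, it has 2 components: {1, 3, 4, 5, 6}, {2}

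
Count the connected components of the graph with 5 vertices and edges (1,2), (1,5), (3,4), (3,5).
1 (components: {1, 2, 3, 4, 5})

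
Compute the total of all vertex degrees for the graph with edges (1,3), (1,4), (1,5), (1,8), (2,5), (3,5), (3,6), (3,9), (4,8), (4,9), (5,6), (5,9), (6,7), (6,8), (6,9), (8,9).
32 (handshake: sum of degrees = 2|E| = 2 x 16 = 32)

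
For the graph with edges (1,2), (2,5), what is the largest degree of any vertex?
2 (attained at vertex 2)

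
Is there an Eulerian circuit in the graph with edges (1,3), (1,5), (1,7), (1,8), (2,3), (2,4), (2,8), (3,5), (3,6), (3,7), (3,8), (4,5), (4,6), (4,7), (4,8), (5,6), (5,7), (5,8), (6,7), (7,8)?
No (2 vertices have odd degree: {2, 4}; Eulerian circuit requires 0)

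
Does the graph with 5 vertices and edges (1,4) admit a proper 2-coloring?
Yes. Partition: {1, 2, 3, 5}, {4}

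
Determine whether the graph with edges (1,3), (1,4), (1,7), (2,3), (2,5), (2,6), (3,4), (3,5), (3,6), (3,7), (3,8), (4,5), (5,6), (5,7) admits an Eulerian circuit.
No (8 vertices have odd degree: {1, 2, 3, 4, 5, 6, 7, 8}; Eulerian circuit requires 0)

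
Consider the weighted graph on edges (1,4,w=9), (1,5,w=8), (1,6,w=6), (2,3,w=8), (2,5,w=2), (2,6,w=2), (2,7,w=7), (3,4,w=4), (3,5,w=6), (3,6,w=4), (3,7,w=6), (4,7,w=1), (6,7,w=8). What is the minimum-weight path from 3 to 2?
6 (path: 3 -> 6 -> 2; weights 4 + 2 = 6)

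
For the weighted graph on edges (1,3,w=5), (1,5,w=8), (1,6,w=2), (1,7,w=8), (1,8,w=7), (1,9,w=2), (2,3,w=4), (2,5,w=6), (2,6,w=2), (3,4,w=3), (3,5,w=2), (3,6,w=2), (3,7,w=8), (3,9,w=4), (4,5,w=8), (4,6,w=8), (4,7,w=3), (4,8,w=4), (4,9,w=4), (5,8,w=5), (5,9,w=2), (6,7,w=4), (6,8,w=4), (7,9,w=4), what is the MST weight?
20 (MST edges: (1,6,w=2), (1,9,w=2), (2,6,w=2), (3,4,w=3), (3,5,w=2), (3,6,w=2), (4,7,w=3), (4,8,w=4); sum of weights 2 + 2 + 2 + 3 + 2 + 2 + 3 + 4 = 20)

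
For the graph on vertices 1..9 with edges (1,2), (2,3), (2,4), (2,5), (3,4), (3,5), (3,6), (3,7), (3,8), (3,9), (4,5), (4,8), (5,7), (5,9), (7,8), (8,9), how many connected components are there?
1 (components: {1, 2, 3, 4, 5, 6, 7, 8, 9})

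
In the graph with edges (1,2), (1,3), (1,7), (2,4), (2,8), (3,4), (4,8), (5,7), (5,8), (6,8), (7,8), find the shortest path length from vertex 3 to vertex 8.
2 (path: 3 -> 4 -> 8, 2 edges)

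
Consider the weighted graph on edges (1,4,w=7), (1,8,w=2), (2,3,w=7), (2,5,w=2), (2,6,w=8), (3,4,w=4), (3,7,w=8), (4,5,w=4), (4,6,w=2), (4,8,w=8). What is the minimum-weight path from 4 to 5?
4 (path: 4 -> 5; weights 4 = 4)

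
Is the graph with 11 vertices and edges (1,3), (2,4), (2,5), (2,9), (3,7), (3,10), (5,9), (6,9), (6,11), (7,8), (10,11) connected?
Yes (BFS from 1 visits [1, 3, 7, 10, 8, 11, 6, 9, 2, 5, 4] — all 11 vertices reached)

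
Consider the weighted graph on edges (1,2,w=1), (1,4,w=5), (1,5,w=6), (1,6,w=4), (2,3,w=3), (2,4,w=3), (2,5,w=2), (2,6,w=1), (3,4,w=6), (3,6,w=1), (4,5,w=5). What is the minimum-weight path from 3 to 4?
5 (path: 3 -> 6 -> 2 -> 4; weights 1 + 1 + 3 = 5)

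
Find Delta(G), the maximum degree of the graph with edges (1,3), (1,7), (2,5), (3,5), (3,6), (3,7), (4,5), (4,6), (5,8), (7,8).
4 (attained at vertices 3, 5)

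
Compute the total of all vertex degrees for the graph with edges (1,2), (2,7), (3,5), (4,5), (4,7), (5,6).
12 (handshake: sum of degrees = 2|E| = 2 x 6 = 12)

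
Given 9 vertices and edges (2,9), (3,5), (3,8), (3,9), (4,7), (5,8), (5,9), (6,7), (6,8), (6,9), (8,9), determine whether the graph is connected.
No, it has 2 components: {1}, {2, 3, 4, 5, 6, 7, 8, 9}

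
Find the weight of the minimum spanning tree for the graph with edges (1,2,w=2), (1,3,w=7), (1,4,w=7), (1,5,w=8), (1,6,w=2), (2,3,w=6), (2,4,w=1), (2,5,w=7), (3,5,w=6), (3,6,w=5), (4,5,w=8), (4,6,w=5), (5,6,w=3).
13 (MST edges: (1,2,w=2), (1,6,w=2), (2,4,w=1), (3,6,w=5), (5,6,w=3); sum of weights 2 + 2 + 1 + 5 + 3 = 13)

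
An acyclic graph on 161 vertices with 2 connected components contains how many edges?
159 (Each of the 2 component trees on V_i vertices has V_i - 1 edges; summing gives V - C = 161 - 2 = 159)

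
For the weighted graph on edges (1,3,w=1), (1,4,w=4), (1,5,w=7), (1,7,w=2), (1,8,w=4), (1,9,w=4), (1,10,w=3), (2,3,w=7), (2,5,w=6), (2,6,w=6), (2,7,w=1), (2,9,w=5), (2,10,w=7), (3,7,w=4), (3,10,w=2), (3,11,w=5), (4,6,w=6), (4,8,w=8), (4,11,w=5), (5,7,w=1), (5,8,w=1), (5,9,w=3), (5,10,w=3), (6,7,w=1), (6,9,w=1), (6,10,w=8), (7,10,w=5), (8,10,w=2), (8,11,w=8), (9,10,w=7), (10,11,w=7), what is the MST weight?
19 (MST edges: (1,3,w=1), (1,4,w=4), (1,7,w=2), (2,7,w=1), (3,10,w=2), (3,11,w=5), (5,7,w=1), (5,8,w=1), (6,7,w=1), (6,9,w=1); sum of weights 1 + 4 + 2 + 1 + 2 + 5 + 1 + 1 + 1 + 1 = 19)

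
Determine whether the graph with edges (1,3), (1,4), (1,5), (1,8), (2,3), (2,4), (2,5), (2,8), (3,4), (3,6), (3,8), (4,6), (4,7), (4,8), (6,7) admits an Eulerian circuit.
No (2 vertices have odd degree: {3, 6}; Eulerian circuit requires 0)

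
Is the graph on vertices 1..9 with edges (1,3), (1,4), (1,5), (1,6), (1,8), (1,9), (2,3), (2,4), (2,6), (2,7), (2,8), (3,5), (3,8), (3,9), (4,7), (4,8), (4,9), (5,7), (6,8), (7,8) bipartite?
No (odd cycle of length 3: 3 -> 1 -> 8 -> 3)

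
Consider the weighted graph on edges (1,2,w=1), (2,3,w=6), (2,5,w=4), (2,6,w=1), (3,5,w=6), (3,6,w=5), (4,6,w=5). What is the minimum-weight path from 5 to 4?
10 (path: 5 -> 2 -> 6 -> 4; weights 4 + 1 + 5 = 10)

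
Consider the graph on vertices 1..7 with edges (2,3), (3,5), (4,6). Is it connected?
No, it has 4 components: {1}, {2, 3, 5}, {4, 6}, {7}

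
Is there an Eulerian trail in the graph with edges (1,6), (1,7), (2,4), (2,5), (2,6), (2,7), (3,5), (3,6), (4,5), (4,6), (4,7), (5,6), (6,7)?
Yes — and in fact it has an Eulerian circuit (the graph is connected and all 7 vertices have even degree)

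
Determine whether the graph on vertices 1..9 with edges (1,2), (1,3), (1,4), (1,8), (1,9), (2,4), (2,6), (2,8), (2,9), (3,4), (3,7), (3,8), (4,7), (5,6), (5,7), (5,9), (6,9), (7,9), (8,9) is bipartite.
No (odd cycle of length 3: 3 -> 1 -> 8 -> 3)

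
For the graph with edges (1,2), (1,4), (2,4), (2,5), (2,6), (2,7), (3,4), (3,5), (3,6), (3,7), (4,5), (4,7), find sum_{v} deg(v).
24 (handshake: sum of degrees = 2|E| = 2 x 12 = 24)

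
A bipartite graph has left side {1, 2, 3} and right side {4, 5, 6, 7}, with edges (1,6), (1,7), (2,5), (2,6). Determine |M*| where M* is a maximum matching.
2 (matching: (1,7), (2,6); upper bound min(|L|,|R|) = min(3,4) = 3)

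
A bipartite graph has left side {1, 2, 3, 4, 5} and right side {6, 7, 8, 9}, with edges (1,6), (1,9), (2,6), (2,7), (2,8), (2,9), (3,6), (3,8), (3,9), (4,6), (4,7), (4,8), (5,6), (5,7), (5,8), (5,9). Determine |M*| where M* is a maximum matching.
4 (matching: (1,9), (2,8), (3,6), (4,7); upper bound min(|L|,|R|) = min(5,4) = 4)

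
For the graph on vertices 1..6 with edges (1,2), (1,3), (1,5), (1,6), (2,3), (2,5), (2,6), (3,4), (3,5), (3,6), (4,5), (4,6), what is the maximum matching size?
3 (matching: (1,6), (2,3), (4,5); upper bound floor(n/2) = floor(6/2) = 3)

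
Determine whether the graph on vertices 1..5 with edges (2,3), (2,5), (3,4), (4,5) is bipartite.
Yes. Partition: {1, 2, 4}, {3, 5}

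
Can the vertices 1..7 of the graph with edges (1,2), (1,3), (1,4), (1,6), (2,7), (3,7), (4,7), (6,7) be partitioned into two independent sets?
Yes. Partition: {1, 5, 7}, {2, 3, 4, 6}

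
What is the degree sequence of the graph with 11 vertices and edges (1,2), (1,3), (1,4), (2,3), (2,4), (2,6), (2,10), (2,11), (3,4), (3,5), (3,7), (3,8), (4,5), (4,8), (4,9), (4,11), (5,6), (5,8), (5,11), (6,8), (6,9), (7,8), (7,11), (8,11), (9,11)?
[7, 6, 6, 6, 6, 5, 4, 3, 3, 3, 1] (degrees: deg(1)=3, deg(2)=6, deg(3)=6, deg(4)=7, deg(5)=5, deg(6)=4, deg(7)=3, deg(8)=6, deg(9)=3, deg(10)=1, deg(11)=6)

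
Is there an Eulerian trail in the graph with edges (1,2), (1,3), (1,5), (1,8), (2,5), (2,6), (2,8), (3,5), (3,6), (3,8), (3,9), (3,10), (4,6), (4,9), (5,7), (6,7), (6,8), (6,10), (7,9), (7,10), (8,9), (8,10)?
Yes — and in fact it has an Eulerian circuit (the graph is connected and all 10 vertices have even degree)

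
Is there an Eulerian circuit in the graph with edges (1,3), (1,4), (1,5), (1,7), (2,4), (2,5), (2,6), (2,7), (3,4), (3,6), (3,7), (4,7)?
Yes (the graph is connected and all 7 vertices have even degree)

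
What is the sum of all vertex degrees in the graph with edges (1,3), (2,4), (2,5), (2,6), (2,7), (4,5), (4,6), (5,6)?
16 (handshake: sum of degrees = 2|E| = 2 x 8 = 16)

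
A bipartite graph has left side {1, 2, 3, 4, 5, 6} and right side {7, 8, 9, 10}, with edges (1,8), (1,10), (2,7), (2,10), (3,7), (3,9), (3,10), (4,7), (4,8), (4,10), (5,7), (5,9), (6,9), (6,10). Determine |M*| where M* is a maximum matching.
4 (matching: (1,10), (2,7), (3,9), (4,8); upper bound min(|L|,|R|) = min(6,4) = 4)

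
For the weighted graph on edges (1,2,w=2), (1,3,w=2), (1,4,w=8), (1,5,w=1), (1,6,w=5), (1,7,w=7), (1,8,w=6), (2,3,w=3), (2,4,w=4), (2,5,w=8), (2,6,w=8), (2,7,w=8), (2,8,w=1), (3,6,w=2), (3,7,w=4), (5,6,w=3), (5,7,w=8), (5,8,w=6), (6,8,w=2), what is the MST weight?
16 (MST edges: (1,2,w=2), (1,3,w=2), (1,5,w=1), (2,4,w=4), (2,8,w=1), (3,6,w=2), (3,7,w=4); sum of weights 2 + 2 + 1 + 4 + 1 + 2 + 4 = 16)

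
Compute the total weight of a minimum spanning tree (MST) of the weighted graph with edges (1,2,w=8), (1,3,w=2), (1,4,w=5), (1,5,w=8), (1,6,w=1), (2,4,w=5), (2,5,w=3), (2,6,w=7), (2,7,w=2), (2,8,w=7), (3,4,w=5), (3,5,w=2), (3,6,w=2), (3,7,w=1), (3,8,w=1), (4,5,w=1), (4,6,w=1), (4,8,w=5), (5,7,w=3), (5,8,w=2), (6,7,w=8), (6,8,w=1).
8 (MST edges: (1,6,w=1), (2,7,w=2), (3,7,w=1), (3,8,w=1), (4,5,w=1), (4,6,w=1), (6,8,w=1); sum of weights 1 + 2 + 1 + 1 + 1 + 1 + 1 = 8)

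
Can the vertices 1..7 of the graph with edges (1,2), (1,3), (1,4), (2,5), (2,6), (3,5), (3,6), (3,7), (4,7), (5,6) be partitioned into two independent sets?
No (odd cycle of length 3: 5 -> 2 -> 6 -> 5)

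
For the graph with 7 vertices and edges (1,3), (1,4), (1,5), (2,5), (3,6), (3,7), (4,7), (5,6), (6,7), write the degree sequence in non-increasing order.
[3, 3, 3, 3, 3, 2, 1] (degrees: deg(1)=3, deg(2)=1, deg(3)=3, deg(4)=2, deg(5)=3, deg(6)=3, deg(7)=3)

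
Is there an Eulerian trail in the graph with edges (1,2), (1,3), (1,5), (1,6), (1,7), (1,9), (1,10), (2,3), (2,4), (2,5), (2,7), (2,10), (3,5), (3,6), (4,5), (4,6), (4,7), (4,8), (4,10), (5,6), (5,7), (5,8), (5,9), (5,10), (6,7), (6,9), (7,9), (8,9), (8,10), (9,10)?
Yes (the graph is connected and exactly 2 vertices have odd degree: {1, 5}; any Eulerian path must start and end at those)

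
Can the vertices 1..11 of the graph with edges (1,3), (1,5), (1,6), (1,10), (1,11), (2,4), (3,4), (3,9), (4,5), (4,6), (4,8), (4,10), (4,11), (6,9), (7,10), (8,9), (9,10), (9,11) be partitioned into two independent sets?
Yes. Partition: {1, 4, 7, 9}, {2, 3, 5, 6, 8, 10, 11}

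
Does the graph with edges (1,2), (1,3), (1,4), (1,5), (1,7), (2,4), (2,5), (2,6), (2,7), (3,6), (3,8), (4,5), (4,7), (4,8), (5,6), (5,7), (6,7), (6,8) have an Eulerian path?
No (8 vertices have odd degree: {1, 2, 3, 4, 5, 6, 7, 8}; Eulerian path requires 0 or 2)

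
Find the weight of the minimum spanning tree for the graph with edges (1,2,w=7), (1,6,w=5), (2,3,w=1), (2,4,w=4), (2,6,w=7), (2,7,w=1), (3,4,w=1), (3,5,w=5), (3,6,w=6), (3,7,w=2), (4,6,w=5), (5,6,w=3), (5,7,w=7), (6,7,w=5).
16 (MST edges: (1,6,w=5), (2,3,w=1), (2,7,w=1), (3,4,w=1), (3,5,w=5), (5,6,w=3); sum of weights 5 + 1 + 1 + 1 + 5 + 3 = 16)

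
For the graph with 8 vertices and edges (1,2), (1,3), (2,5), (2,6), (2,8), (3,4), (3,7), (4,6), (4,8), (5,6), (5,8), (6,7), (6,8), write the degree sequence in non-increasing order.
[5, 4, 4, 3, 3, 3, 2, 2] (degrees: deg(1)=2, deg(2)=4, deg(3)=3, deg(4)=3, deg(5)=3, deg(6)=5, deg(7)=2, deg(8)=4)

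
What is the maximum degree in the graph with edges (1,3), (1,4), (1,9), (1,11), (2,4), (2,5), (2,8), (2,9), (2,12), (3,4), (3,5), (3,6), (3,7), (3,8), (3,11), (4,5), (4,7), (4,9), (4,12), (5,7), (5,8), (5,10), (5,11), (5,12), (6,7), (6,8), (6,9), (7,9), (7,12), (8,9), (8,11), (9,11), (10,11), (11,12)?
8 (attained at vertex 5)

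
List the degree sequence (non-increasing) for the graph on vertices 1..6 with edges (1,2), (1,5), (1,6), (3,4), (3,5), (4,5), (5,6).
[4, 3, 2, 2, 2, 1] (degrees: deg(1)=3, deg(2)=1, deg(3)=2, deg(4)=2, deg(5)=4, deg(6)=2)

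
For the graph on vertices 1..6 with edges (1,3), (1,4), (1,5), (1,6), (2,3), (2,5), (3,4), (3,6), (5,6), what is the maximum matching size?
3 (matching: (1,6), (2,5), (3,4); upper bound floor(n/2) = floor(6/2) = 3)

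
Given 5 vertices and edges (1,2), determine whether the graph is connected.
No, it has 4 components: {1, 2}, {3}, {4}, {5}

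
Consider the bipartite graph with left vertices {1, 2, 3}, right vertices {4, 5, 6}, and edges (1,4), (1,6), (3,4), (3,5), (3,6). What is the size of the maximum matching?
2 (matching: (1,6), (3,5); upper bound min(|L|,|R|) = min(3,3) = 3)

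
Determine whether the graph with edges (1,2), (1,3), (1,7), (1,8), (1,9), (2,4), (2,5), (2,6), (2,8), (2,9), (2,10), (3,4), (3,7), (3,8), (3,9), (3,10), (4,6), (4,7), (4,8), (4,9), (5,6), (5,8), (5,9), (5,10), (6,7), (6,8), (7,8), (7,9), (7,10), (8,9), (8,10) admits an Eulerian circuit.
No (8 vertices have odd degree: {1, 2, 5, 6, 7, 8, 9, 10}; Eulerian circuit requires 0)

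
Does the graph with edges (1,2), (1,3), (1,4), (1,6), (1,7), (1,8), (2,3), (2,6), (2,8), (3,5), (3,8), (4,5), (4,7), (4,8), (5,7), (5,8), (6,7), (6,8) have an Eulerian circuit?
Yes (the graph is connected and all 8 vertices have even degree)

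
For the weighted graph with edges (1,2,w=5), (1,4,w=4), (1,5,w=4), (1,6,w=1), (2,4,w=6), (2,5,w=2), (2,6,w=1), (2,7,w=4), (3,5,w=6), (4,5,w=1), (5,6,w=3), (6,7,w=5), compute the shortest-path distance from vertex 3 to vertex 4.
7 (path: 3 -> 5 -> 4; weights 6 + 1 = 7)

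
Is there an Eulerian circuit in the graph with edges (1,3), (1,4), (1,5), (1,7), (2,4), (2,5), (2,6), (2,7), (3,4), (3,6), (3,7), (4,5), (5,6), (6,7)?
Yes (the graph is connected and all 7 vertices have even degree)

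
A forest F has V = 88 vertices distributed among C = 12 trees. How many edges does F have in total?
76 (Each of the 12 component trees on V_i vertices has V_i - 1 edges; summing gives V - C = 88 - 12 = 76)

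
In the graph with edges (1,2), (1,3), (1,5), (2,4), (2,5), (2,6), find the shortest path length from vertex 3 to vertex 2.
2 (path: 3 -> 1 -> 2, 2 edges)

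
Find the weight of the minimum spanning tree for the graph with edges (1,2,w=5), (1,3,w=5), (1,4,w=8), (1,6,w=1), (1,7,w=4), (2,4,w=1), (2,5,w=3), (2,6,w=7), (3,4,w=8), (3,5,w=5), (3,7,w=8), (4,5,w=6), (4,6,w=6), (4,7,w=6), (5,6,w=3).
17 (MST edges: (1,3,w=5), (1,6,w=1), (1,7,w=4), (2,4,w=1), (2,5,w=3), (5,6,w=3); sum of weights 5 + 1 + 4 + 1 + 3 + 3 = 17)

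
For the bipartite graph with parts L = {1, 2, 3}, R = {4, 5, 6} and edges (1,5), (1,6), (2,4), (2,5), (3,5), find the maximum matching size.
3 (matching: (1,6), (2,4), (3,5); upper bound min(|L|,|R|) = min(3,3) = 3)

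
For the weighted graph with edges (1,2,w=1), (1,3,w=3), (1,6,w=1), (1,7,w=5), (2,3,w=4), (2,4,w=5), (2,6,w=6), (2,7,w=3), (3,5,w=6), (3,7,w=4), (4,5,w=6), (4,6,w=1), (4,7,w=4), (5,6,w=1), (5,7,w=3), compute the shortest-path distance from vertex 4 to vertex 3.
5 (path: 4 -> 6 -> 1 -> 3; weights 1 + 1 + 3 = 5)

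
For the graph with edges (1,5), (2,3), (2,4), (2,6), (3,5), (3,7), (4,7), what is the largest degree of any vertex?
3 (attained at vertices 2, 3)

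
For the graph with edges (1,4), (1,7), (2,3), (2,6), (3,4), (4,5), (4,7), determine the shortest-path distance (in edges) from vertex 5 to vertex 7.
2 (path: 5 -> 4 -> 7, 2 edges)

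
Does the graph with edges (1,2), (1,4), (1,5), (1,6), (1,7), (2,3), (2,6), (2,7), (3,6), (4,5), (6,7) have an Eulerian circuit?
No (2 vertices have odd degree: {1, 7}; Eulerian circuit requires 0)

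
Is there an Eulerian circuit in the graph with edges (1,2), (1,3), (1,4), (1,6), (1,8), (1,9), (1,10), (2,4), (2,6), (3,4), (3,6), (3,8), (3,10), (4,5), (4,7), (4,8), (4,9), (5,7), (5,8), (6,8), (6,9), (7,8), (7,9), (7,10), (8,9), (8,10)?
No (8 vertices have odd degree: {1, 2, 3, 4, 5, 6, 7, 9}; Eulerian circuit requires 0)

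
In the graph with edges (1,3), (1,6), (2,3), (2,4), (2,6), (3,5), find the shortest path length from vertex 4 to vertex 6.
2 (path: 4 -> 2 -> 6, 2 edges)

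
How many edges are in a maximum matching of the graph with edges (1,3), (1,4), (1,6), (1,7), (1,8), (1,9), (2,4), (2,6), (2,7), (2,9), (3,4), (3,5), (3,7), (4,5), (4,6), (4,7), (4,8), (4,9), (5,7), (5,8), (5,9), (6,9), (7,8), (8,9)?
4 (matching: (1,8), (2,9), (3,7), (4,6); upper bound floor(n/2) = floor(9/2) = 4)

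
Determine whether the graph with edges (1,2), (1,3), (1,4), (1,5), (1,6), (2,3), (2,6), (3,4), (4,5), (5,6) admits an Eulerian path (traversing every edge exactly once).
No (6 vertices have odd degree: {1, 2, 3, 4, 5, 6}; Eulerian path requires 0 or 2)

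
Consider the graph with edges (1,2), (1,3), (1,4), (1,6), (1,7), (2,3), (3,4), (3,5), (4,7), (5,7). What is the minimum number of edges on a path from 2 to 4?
2 (path: 2 -> 3 -> 4, 2 edges)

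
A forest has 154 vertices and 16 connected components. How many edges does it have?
138 (Each of the 16 component trees on V_i vertices has V_i - 1 edges; summing gives V - C = 154 - 16 = 138)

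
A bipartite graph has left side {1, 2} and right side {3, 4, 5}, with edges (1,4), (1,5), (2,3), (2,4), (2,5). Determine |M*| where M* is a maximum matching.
2 (matching: (1,5), (2,4); upper bound min(|L|,|R|) = min(2,3) = 2)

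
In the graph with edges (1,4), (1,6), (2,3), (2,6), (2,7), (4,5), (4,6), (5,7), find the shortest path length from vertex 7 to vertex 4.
2 (path: 7 -> 5 -> 4, 2 edges)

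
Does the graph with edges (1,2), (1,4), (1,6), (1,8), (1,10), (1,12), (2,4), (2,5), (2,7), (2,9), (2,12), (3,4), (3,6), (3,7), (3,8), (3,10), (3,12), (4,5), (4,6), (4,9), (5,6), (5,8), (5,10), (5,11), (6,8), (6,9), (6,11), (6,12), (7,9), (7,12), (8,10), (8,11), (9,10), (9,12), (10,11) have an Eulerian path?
Yes — and in fact it has an Eulerian circuit (the graph is connected and all 12 vertices have even degree)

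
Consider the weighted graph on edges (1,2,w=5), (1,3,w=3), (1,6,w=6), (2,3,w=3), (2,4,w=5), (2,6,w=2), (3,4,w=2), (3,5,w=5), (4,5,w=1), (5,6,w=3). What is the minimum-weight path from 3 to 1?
3 (path: 3 -> 1; weights 3 = 3)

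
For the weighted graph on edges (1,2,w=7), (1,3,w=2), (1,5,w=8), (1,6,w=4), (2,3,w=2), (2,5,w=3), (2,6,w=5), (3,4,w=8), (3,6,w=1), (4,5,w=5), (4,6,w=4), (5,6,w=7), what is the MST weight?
12 (MST edges: (1,3,w=2), (2,3,w=2), (2,5,w=3), (3,6,w=1), (4,6,w=4); sum of weights 2 + 2 + 3 + 1 + 4 = 12)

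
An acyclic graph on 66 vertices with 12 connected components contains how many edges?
54 (Each of the 12 component trees on V_i vertices has V_i - 1 edges; summing gives V - C = 66 - 12 = 54)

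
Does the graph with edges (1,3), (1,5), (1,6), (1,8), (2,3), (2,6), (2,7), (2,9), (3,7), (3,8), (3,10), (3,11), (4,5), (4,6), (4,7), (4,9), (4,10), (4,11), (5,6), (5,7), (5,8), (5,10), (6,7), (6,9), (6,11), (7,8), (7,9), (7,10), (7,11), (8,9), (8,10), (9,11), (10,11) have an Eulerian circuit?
No (2 vertices have odd degree: {6, 7}; Eulerian circuit requires 0)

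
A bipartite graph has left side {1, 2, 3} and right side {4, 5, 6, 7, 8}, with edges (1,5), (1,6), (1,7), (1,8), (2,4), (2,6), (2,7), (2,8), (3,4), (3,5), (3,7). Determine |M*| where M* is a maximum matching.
3 (matching: (1,8), (2,6), (3,7); upper bound min(|L|,|R|) = min(3,5) = 3)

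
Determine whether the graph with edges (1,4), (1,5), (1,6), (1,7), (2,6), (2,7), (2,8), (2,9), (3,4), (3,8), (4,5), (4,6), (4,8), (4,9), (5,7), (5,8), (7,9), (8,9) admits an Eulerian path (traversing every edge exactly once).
Yes (the graph is connected and exactly 2 vertices have odd degree: {6, 8}; any Eulerian path must start and end at those)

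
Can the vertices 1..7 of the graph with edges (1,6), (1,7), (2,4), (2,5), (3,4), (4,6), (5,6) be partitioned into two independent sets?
Yes. Partition: {1, 4, 5}, {2, 3, 6, 7}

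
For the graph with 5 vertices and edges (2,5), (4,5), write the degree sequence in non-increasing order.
[2, 1, 1, 0, 0] (degrees: deg(1)=0, deg(2)=1, deg(3)=0, deg(4)=1, deg(5)=2)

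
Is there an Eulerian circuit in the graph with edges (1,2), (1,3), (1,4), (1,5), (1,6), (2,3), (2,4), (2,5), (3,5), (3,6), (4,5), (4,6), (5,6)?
No (2 vertices have odd degree: {1, 5}; Eulerian circuit requires 0)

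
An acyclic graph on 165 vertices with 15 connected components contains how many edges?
150 (Each of the 15 component trees on V_i vertices has V_i - 1 edges; summing gives V - C = 165 - 15 = 150)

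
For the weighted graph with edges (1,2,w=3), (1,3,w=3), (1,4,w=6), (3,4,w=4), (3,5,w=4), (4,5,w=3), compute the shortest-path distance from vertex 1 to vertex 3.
3 (path: 1 -> 3; weights 3 = 3)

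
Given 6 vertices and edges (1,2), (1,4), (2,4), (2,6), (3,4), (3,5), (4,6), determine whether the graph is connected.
Yes (BFS from 1 visits [1, 2, 4, 6, 3, 5] — all 6 vertices reached)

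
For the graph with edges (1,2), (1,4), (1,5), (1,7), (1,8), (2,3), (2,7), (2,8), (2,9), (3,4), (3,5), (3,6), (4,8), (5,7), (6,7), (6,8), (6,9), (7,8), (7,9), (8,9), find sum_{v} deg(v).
40 (handshake: sum of degrees = 2|E| = 2 x 20 = 40)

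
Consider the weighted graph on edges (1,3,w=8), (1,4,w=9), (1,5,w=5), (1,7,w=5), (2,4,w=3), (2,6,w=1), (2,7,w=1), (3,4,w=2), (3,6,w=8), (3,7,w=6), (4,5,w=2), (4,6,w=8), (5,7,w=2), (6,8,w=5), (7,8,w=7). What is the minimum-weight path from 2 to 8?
6 (path: 2 -> 6 -> 8; weights 1 + 5 = 6)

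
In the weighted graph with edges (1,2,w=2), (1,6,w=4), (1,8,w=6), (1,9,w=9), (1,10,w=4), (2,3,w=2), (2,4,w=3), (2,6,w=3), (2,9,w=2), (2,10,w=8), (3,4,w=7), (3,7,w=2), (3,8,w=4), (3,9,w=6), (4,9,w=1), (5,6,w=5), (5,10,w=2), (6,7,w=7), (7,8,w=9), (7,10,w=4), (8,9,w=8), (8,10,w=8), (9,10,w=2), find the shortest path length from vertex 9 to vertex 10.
2 (path: 9 -> 10; weights 2 = 2)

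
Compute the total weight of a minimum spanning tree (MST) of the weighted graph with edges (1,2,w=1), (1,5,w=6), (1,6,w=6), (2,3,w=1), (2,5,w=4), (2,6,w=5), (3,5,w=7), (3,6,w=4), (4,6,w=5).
15 (MST edges: (1,2,w=1), (2,3,w=1), (2,5,w=4), (3,6,w=4), (4,6,w=5); sum of weights 1 + 1 + 4 + 4 + 5 = 15)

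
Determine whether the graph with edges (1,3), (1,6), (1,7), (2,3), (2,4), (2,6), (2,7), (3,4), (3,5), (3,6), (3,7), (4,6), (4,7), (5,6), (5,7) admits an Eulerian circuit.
No (4 vertices have odd degree: {1, 5, 6, 7}; Eulerian circuit requires 0)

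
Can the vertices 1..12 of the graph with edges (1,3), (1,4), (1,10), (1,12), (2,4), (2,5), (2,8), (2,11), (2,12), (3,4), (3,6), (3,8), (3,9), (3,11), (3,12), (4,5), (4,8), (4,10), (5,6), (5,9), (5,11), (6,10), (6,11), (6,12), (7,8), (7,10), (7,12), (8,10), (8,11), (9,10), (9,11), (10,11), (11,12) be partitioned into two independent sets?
No (odd cycle of length 3: 10 -> 1 -> 4 -> 10)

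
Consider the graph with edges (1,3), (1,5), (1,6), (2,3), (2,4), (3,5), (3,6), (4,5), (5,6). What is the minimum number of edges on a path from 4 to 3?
2 (path: 4 -> 2 -> 3, 2 edges)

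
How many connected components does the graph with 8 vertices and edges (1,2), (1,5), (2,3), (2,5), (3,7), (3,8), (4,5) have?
2 (components: {1, 2, 3, 4, 5, 7, 8}, {6})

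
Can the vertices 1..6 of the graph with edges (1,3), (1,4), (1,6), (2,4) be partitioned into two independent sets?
Yes. Partition: {1, 2, 5}, {3, 4, 6}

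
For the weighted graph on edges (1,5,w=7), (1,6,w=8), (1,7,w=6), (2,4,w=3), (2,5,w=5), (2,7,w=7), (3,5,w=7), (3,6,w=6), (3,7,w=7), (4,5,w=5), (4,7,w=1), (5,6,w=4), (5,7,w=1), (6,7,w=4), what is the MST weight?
21 (MST edges: (1,7,w=6), (2,4,w=3), (3,6,w=6), (4,7,w=1), (5,6,w=4), (5,7,w=1); sum of weights 6 + 3 + 6 + 1 + 4 + 1 = 21)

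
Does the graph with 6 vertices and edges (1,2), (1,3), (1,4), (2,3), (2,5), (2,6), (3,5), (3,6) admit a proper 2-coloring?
No (odd cycle of length 3: 3 -> 1 -> 2 -> 3)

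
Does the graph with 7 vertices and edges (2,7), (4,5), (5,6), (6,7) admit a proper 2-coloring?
Yes. Partition: {1, 2, 3, 4, 6}, {5, 7}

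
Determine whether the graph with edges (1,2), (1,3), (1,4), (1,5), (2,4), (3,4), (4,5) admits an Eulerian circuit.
Yes (the graph is connected and all 5 vertices have even degree)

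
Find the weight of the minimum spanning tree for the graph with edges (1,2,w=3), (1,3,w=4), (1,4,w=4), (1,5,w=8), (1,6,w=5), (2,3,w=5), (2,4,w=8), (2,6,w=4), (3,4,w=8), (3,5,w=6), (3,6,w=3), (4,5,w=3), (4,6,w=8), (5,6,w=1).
14 (MST edges: (1,2,w=3), (1,4,w=4), (3,6,w=3), (4,5,w=3), (5,6,w=1); sum of weights 3 + 4 + 3 + 3 + 1 = 14)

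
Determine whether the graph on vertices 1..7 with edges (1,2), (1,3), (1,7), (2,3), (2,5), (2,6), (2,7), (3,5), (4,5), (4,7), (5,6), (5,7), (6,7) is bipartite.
No (odd cycle of length 3: 2 -> 1 -> 7 -> 2)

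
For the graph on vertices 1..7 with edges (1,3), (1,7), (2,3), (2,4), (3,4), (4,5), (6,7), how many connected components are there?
1 (components: {1, 2, 3, 4, 5, 6, 7})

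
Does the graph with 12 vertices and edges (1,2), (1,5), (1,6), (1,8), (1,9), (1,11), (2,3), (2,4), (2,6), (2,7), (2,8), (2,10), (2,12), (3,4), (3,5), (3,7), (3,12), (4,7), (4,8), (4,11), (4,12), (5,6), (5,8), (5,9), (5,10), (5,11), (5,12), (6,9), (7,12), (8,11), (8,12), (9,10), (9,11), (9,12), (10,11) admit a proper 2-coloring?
No (odd cycle of length 3: 5 -> 1 -> 11 -> 5)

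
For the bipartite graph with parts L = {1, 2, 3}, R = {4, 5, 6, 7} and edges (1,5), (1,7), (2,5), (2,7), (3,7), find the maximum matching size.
2 (matching: (1,7), (2,5); upper bound min(|L|,|R|) = min(3,4) = 3)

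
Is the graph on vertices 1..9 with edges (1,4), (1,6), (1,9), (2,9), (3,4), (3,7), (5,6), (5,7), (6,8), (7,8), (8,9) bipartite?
Yes. Partition: {1, 2, 3, 5, 8}, {4, 6, 7, 9}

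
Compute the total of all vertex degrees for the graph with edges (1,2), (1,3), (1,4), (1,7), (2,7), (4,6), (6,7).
14 (handshake: sum of degrees = 2|E| = 2 x 7 = 14)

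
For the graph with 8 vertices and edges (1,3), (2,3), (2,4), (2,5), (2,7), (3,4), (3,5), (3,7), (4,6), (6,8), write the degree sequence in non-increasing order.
[5, 4, 3, 2, 2, 2, 1, 1] (degrees: deg(1)=1, deg(2)=4, deg(3)=5, deg(4)=3, deg(5)=2, deg(6)=2, deg(7)=2, deg(8)=1)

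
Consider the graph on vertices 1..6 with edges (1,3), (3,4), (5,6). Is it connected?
No, it has 3 components: {1, 3, 4}, {2}, {5, 6}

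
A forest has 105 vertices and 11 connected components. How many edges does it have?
94 (Each of the 11 component trees on V_i vertices has V_i - 1 edges; summing gives V - C = 105 - 11 = 94)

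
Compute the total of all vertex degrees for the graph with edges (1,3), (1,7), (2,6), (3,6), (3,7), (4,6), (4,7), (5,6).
16 (handshake: sum of degrees = 2|E| = 2 x 8 = 16)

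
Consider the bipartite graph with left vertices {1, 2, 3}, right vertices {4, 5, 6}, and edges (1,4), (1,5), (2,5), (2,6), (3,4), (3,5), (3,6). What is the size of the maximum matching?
3 (matching: (1,5), (2,6), (3,4); upper bound min(|L|,|R|) = min(3,3) = 3)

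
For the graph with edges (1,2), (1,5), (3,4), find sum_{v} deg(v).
6 (handshake: sum of degrees = 2|E| = 2 x 3 = 6)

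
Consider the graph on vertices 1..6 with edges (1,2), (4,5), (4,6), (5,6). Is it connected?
No, it has 3 components: {1, 2}, {3}, {4, 5, 6}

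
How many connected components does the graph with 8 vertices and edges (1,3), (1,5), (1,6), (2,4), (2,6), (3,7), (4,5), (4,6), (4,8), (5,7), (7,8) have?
1 (components: {1, 2, 3, 4, 5, 6, 7, 8})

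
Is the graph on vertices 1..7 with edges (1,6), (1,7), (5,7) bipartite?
Yes. Partition: {1, 2, 3, 4, 5}, {6, 7}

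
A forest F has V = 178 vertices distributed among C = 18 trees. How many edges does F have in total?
160 (Each of the 18 component trees on V_i vertices has V_i - 1 edges; summing gives V - C = 178 - 18 = 160)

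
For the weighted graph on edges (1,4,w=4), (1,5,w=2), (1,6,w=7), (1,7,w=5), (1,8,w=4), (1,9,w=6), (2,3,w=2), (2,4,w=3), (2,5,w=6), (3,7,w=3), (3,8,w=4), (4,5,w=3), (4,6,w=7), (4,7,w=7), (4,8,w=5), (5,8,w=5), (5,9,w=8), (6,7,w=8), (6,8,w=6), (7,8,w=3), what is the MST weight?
28 (MST edges: (1,5,w=2), (1,9,w=6), (2,3,w=2), (2,4,w=3), (3,7,w=3), (4,5,w=3), (6,8,w=6), (7,8,w=3); sum of weights 2 + 6 + 2 + 3 + 3 + 3 + 6 + 3 = 28)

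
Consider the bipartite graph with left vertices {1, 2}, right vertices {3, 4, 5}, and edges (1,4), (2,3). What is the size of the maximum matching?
2 (matching: (1,4), (2,3); upper bound min(|L|,|R|) = min(2,3) = 2)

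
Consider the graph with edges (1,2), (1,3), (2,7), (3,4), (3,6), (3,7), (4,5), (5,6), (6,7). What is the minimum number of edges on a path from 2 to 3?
2 (path: 2 -> 7 -> 3, 2 edges)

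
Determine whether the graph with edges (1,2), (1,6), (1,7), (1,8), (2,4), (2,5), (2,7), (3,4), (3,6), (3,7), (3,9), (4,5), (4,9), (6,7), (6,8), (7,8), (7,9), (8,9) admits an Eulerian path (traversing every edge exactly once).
Yes — and in fact it has an Eulerian circuit (the graph is connected and all 9 vertices have even degree)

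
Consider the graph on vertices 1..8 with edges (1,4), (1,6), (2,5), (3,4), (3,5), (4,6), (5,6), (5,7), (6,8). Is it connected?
Yes (BFS from 1 visits [1, 4, 6, 3, 5, 8, 2, 7] — all 8 vertices reached)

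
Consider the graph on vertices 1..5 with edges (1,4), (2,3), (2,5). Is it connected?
No, it has 2 components: {1, 4}, {2, 3, 5}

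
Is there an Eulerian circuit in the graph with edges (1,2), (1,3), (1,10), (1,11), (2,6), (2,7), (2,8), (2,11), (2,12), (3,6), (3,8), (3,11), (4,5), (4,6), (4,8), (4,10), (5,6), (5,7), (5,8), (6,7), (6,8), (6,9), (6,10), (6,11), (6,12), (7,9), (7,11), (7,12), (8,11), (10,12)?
Yes (the graph is connected and all 12 vertices have even degree)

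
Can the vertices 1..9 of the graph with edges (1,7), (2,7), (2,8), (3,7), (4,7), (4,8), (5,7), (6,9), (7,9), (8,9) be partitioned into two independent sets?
Yes. Partition: {1, 2, 3, 4, 5, 9}, {6, 7, 8}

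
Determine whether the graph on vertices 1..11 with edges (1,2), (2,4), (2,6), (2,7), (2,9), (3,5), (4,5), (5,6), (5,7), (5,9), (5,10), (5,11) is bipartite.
Yes. Partition: {1, 3, 4, 6, 7, 8, 9, 10, 11}, {2, 5}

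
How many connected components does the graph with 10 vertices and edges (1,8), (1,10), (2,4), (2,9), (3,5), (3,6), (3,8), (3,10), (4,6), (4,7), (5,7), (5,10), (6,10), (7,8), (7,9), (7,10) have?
1 (components: {1, 2, 3, 4, 5, 6, 7, 8, 9, 10})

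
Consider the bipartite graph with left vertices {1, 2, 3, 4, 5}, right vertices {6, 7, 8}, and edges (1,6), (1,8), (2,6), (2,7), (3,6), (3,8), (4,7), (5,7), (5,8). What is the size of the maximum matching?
3 (matching: (1,8), (2,7), (3,6); upper bound min(|L|,|R|) = min(5,3) = 3)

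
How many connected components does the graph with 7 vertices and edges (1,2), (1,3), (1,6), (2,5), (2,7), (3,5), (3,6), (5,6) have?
2 (components: {1, 2, 3, 5, 6, 7}, {4})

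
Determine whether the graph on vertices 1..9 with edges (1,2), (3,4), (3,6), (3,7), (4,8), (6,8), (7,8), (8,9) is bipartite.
Yes. Partition: {1, 3, 5, 8}, {2, 4, 6, 7, 9}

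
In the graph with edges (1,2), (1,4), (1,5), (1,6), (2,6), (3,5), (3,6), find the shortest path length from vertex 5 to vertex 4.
2 (path: 5 -> 1 -> 4, 2 edges)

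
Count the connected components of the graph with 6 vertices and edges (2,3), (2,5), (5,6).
3 (components: {1}, {2, 3, 5, 6}, {4})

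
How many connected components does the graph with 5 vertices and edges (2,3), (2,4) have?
3 (components: {1}, {2, 3, 4}, {5})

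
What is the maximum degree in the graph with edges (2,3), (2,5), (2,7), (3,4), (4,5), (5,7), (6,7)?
3 (attained at vertices 2, 5, 7)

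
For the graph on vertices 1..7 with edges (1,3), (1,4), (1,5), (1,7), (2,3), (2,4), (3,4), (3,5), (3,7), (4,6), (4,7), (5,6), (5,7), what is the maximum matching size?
3 (matching: (1,3), (4,6), (5,7); upper bound floor(n/2) = floor(7/2) = 3)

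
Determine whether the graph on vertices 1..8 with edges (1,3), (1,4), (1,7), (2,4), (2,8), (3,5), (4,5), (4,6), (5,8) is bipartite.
Yes. Partition: {1, 2, 5, 6}, {3, 4, 7, 8}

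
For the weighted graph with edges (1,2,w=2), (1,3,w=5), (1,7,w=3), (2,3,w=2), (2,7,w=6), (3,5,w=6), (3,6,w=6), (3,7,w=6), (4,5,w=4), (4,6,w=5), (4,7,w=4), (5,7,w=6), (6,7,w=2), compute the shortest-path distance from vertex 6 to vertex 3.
6 (path: 6 -> 3; weights 6 = 6)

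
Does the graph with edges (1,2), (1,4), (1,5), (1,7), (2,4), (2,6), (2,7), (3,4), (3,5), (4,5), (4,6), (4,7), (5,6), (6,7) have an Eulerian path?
Yes — and in fact it has an Eulerian circuit (the graph is connected and all 7 vertices have even degree)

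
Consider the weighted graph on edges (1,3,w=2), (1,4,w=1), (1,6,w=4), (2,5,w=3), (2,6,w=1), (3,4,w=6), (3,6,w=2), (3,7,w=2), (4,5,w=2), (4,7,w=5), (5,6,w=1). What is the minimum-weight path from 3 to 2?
3 (path: 3 -> 6 -> 2; weights 2 + 1 = 3)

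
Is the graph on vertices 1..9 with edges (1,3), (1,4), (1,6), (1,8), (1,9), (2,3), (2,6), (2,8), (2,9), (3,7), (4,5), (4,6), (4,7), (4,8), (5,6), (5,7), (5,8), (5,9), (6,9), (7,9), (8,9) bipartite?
No (odd cycle of length 3: 6 -> 1 -> 9 -> 6)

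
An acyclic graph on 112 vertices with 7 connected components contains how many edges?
105 (Each of the 7 component trees on V_i vertices has V_i - 1 edges; summing gives V - C = 112 - 7 = 105)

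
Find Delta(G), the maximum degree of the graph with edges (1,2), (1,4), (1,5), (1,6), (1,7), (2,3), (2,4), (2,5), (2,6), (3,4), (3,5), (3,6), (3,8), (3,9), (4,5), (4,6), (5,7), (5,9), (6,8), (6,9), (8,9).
6 (attained at vertices 3, 5, 6)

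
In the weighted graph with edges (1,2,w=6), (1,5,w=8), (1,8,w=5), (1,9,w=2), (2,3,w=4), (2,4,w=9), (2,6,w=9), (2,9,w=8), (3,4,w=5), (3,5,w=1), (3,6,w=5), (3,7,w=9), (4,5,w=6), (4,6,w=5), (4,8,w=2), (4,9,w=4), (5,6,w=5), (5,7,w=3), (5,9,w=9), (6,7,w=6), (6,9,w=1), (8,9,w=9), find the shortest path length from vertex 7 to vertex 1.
9 (path: 7 -> 6 -> 9 -> 1; weights 6 + 1 + 2 = 9)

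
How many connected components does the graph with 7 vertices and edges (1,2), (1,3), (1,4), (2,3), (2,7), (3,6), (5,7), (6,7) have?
1 (components: {1, 2, 3, 4, 5, 6, 7})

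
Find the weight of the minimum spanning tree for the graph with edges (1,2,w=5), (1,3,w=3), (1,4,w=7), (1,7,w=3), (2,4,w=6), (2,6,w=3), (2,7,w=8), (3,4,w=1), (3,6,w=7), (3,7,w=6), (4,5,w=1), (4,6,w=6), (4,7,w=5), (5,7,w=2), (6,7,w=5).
15 (MST edges: (1,2,w=5), (1,7,w=3), (2,6,w=3), (3,4,w=1), (4,5,w=1), (5,7,w=2); sum of weights 5 + 3 + 3 + 1 + 1 + 2 = 15)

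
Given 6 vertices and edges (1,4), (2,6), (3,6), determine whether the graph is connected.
No, it has 3 components: {1, 4}, {2, 3, 6}, {5}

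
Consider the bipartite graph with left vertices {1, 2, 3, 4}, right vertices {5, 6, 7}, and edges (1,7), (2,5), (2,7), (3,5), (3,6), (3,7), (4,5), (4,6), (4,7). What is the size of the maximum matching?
3 (matching: (1,7), (2,5), (3,6); upper bound min(|L|,|R|) = min(4,3) = 3)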